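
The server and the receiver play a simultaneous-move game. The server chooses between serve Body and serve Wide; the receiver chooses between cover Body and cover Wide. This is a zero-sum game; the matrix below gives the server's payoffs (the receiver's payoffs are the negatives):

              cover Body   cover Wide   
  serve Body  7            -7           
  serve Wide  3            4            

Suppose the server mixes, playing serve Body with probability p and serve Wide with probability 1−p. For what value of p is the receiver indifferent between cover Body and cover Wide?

p = 1/15

In a mixed equilibrium the receiver is indifferent between cover Body and cover Wide; this condition fixes p.
  the receiver's expected payoff from cover Body: p·(-7) + (1−p)·(-3) = -4p - 3
  the receiver's expected payoff from cover Wide: p·7 + (1−p)·(-4) = 11p - 4
  -4p - 3 = 11p - 4  ⇒  -15p = -1  ⇒  p = 1/15.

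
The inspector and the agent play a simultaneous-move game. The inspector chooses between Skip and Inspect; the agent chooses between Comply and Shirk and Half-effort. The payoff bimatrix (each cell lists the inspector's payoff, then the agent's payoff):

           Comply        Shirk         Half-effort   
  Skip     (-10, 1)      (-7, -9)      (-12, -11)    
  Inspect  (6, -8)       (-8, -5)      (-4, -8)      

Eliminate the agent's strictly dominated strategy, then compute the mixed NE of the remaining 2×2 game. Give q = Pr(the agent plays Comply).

The agent's strategy Half-effort is strictly dominated by Shirk: -9 > -11 and -5 > -8. Eliminate Half-effort.
Set the inspector's expected payoff from Skip equal to that from Inspect:
  the inspector's payoff to Skip: q·(-10) + (1−q)·(-7) = -3q - 7
  the inspector's payoff to Inspect: q·6 + (1−q)·(-8) = 14q - 8
  -3q - 7 = 14q - 8  ⇒  -17q = -1  ⇒  q = 1/17.

q = 1/17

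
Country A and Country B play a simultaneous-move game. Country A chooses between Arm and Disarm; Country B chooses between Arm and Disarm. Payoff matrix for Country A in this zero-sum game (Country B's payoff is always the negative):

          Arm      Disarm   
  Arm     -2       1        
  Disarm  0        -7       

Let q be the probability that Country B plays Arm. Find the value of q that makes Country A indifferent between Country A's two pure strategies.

q = 4/5

Country B's mix must leave Country A indifferent between Arm and Disarm.
  Country A's expected payoff from Arm: q·(-2) + (1−q)·1 = -3q + 1
  Country A's expected payoff from Disarm: q·0 + (1−q)·(-7) = 7q - 7
  -3q + 1 = 7q - 7  ⇒  -10q = -8  ⇒  q = 4/5.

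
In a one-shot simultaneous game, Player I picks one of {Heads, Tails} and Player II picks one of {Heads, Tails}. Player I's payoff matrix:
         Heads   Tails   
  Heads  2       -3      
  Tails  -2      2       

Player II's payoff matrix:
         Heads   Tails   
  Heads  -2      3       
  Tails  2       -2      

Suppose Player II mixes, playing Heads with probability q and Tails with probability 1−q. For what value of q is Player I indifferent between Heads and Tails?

q = 5/9

For Player I to be willing to mix, Player I must be indifferent between Heads and Tails, which pins down Player II's mix.
  Player I's payoff from Heads: q·2 + (1−q)·(-3) = 5q - 3
  Player I's payoff from Tails: q·(-2) + (1−q)·2 = -4q + 2
  5q - 3 = -4q + 2  ⇒  9q = 5  ⇒  q = 5/9.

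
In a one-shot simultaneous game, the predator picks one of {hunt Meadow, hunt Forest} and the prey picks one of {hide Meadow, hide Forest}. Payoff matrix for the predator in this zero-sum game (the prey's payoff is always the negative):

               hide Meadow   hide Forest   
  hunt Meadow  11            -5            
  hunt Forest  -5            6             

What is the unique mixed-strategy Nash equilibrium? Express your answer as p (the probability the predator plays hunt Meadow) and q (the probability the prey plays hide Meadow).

p = 11/27, q = 11/27

Set the prey's expected payoff from hide Meadow equal to that from hide Forest:
  the prey's expected payoff from hide Meadow: p·(-11) + (1−p)·5 = -16p + 5
  the prey's expected payoff from hide Forest: p·5 + (1−p)·(-6) = 11p - 6
  -16p + 5 = 11p - 6  ⇒  -27p = -11  ⇒  p = 11/27.
Set the predator's expected payoff from hunt Meadow equal to that from hunt Forest:
  the predator's payoff to hunt Meadow: q·11 + (1−q)·(-5) = 16q - 5
  the predator's payoff to hunt Forest: q·(-5) + (1−q)·6 = -11q + 6
  16q - 5 = -11q + 6  ⇒  27q = 11  ⇒  q = 11/27.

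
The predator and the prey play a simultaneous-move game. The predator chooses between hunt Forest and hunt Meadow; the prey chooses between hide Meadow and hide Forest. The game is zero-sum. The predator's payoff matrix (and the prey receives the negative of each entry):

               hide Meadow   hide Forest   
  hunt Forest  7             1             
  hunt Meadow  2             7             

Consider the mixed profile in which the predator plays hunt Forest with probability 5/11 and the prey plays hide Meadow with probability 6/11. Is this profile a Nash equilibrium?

Yes

Check the prey's indifference given the predator's mix p = 5/11:
  payoff from hide Meadow = -47/11; payoff from hide Forest = -47/11 — equal.
Check the predator's indifference given the prey's mix q = 6/11:
  payoff from hunt Forest = 47/11; payoff from hunt Meadow = 47/11 — equal.
Both players are indifferent, so neither can profitably deviate.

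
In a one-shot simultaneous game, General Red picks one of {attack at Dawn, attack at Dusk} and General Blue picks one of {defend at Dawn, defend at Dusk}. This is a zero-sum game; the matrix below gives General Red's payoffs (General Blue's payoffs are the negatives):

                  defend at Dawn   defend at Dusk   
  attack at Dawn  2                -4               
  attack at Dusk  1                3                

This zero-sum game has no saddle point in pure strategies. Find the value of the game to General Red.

v = 5/4

In a mixed equilibrium General Red is indifferent between attack at Dawn and attack at Dusk; this condition fixes q.
  General Red's expected payoff from attack at Dawn: q·2 + (1−q)·(-4) = 6q - 4
  General Red's expected payoff from attack at Dusk: q·1 + (1−q)·3 = -2q + 3
  6q - 4 = -2q + 3  ⇒  8q = 7  ⇒  q = 7/8.
The value is General Red's expected payoff against this mix (using attack at Dawn): (7/8)·2 + (1/8)·(-4) = 5/4.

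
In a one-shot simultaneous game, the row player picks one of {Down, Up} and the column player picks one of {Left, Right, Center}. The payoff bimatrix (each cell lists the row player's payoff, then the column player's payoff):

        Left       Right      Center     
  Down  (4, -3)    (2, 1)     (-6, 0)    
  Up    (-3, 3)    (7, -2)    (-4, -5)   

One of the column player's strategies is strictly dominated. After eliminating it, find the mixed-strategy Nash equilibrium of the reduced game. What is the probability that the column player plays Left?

q = 5/12

The column player's strategy Center is strictly dominated by Right: 1 > 0 and -2 > -5. Eliminate Center.
In a mixed equilibrium the row player is indifferent between Down and Up; this condition fixes q.
  the row player's payoff to Down: q·4 + (1−q)·2 = 2q + 2
  the row player's payoff to Up: q·(-3) + (1−q)·7 = -10q + 7
  2q + 2 = -10q + 7  ⇒  12q = 5  ⇒  q = 5/12.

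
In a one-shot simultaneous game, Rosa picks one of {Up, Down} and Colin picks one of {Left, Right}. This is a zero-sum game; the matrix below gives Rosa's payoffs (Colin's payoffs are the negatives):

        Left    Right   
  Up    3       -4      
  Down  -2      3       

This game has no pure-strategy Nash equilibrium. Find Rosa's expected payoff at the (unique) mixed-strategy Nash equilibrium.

Rosa's indifference between Up and Down determines Colin's mixing probability q:
  Rosa's payoff from Up: q·3 + (1−q)·(-4) = 7q - 4
  Rosa's payoff from Down: q·(-2) + (1−q)·3 = -5q + 3
  7q - 4 = -5q + 3  ⇒  12q = 7  ⇒  q = 7/12.
At equilibrium Rosa is indifferent across rows, so Rosa's payoff equals the payoff from Up: (7/12)·3 + (5/12)·(-4) = 1/12.

1/12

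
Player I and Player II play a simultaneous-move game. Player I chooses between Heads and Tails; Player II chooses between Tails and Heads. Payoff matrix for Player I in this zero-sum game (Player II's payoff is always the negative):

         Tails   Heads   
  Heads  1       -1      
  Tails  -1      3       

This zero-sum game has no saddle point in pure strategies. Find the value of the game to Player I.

In a mixed equilibrium Player I is indifferent between Heads and Tails; this condition fixes q.
  Player I's payoff to Heads: q·1 + (1−q)·(-1) = 2q - 1
  Player I's payoff to Tails: q·(-1) + (1−q)·3 = -4q + 3
  2q - 1 = -4q + 3  ⇒  6q = 4  ⇒  q = 2/3.
The value is Player I's expected payoff against this mix (using Heads): (2/3)·1 + (1/3)·(-1) = 1/3.

v = 1/3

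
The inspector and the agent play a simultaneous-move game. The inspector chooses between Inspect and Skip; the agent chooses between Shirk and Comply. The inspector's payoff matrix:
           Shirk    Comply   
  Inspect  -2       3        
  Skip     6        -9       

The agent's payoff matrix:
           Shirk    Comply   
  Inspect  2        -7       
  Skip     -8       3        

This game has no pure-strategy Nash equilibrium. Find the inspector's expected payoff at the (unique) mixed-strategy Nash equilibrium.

0

For the inspector to be willing to mix, the inspector must be indifferent between Inspect and Skip, which pins down the agent's mix.
  the inspector's payoff from Inspect: q·(-2) + (1−q)·3 = -5q + 3
  the inspector's payoff from Skip: q·6 + (1−q)·(-9) = 15q - 9
  -5q + 3 = 15q - 9  ⇒  -20q = -12  ⇒  q = 3/5.
At equilibrium the inspector is indifferent across rows, so the inspector's payoff equals the payoff from Inspect: (3/5)·(-2) + (2/5)·3 = 0.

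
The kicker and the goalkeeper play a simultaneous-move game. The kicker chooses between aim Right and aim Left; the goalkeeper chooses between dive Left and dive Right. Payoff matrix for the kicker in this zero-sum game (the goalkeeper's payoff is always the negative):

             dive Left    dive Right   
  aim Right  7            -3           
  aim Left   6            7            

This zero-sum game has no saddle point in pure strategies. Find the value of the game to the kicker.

v = 67/11

The kicker's indifference between aim Right and aim Left determines the goalkeeper's mixing probability q:
  the kicker's payoff to aim Right: q·7 + (1−q)·(-3) = 10q - 3
  the kicker's payoff to aim Left: q·6 + (1−q)·7 = -q + 7
  10q - 3 = -q + 7  ⇒  11q = 10  ⇒  q = 10/11.
The value is the kicker's expected payoff against this mix (using aim Right): (10/11)·7 + (1/11)·(-3) = 67/11.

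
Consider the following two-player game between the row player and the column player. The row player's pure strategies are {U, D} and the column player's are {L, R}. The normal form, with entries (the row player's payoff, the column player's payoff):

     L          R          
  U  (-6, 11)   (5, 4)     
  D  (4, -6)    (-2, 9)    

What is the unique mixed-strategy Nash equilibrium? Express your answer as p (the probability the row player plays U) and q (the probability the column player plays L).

p = 15/22, q = 7/17

The column player's indifference between L and R determines the row player's mixing probability p:
  the column player's payoff from L: p·11 + (1−p)·(-6) = 17p - 6
  the column player's payoff from R: p·4 + (1−p)·9 = -5p + 9
  17p - 6 = -5p + 9  ⇒  22p = 15  ⇒  p = 15/22.
In a mixed equilibrium the row player is indifferent between U and D; this condition fixes q.
  the row player's expected payoff from U: q·(-6) + (1−q)·5 = -11q + 5
  the row player's expected payoff from D: q·4 + (1−q)·(-2) = 6q - 2
  -11q + 5 = 6q - 2  ⇒  -17q = -7  ⇒  q = 7/17.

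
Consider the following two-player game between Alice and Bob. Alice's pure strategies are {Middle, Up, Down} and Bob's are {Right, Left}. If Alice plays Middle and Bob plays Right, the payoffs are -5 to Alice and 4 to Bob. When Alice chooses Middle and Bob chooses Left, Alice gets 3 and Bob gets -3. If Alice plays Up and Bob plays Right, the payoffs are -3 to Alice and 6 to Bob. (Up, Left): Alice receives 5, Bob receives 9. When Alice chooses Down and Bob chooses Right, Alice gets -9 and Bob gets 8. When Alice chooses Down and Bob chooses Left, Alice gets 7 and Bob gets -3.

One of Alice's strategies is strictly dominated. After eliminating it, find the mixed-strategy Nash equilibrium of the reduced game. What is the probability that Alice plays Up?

Alice's strategy Middle is strictly dominated by Up: -3 > -5 and 5 > 3. Eliminate Middle.
Alice's mix must leave Bob indifferent between Right and Left.
  Bob's payoff to Right: p·6 + (1−p)·8 = -2p + 8
  Bob's payoff to Left: p·9 + (1−p)·(-3) = 12p - 3
  -2p + 8 = 12p - 3  ⇒  -14p = -11  ⇒  p = 11/14.

p = 11/14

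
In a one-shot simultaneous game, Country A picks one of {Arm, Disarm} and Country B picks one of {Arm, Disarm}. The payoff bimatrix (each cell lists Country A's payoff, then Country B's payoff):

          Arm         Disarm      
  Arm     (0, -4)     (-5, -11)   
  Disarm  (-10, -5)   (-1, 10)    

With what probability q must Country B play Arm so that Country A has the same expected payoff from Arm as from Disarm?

q = 2/7

Country B's mix must leave Country A indifferent between Arm and Disarm.
  Country A's payoff to Arm: q·0 + (1−q)·(-5) = 5q - 5
  Country A's payoff to Disarm: q·(-10) + (1−q)·(-1) = -9q - 1
  5q - 5 = -9q - 1  ⇒  14q = 4  ⇒  q = 2/7.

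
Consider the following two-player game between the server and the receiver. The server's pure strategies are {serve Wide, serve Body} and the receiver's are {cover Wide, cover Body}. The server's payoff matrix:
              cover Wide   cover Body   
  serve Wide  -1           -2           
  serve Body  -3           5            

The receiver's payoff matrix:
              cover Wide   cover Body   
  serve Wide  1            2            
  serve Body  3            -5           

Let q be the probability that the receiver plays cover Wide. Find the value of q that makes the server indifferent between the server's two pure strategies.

q = 7/9

For the server to be willing to mix, the server must be indifferent between serve Wide and serve Body, which pins down the receiver's mix.
  the server's expected payoff from serve Wide: q·(-1) + (1−q)·(-2) = q - 2
  the server's expected payoff from serve Body: q·(-3) + (1−q)·5 = -8q + 5
  q - 2 = -8q + 5  ⇒  9q = 7  ⇒  q = 7/9.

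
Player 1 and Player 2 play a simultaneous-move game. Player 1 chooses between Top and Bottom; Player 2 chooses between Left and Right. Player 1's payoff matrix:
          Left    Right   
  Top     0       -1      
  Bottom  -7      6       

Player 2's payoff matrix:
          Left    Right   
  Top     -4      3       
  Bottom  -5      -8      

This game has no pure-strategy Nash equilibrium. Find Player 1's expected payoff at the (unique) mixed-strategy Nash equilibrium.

-1/2

For Player 1 to be willing to mix, Player 1 must be indifferent between Top and Bottom, which pins down Player 2's mix.
  Player 1's payoff from Top: q·0 + (1−q)·(-1) = q - 1
  Player 1's payoff from Bottom: q·(-7) + (1−q)·6 = -13q + 6
  q - 1 = -13q + 6  ⇒  14q = 7  ⇒  q = 1/2.
At equilibrium Player 1 is indifferent across rows, so Player 1's payoff equals the payoff from Top: (1/2)·0 + (1/2)·(-1) = -1/2.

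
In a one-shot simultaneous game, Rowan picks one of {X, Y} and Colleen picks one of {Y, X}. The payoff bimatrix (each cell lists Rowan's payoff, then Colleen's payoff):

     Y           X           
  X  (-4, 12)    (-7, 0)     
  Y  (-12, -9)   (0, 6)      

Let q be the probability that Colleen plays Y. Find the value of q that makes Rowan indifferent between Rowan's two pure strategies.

q = 7/15

Colleen's mix must leave Rowan indifferent between X and Y.
  Rowan's expected payoff from X: q·(-4) + (1−q)·(-7) = 3q - 7
  Rowan's expected payoff from Y: q·(-12) + (1−q)·0 = -12q
  3q - 7 = -12q  ⇒  15q = 7  ⇒  q = 7/15.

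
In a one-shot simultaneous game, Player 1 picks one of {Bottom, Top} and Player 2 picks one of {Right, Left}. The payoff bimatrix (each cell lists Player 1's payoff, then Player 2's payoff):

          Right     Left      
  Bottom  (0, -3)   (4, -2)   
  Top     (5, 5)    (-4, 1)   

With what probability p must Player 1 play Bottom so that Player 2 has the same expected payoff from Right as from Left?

Player 1's mix must leave Player 2 indifferent between Right and Left.
  Player 2's expected payoff from Right: p·(-3) + (1−p)·5 = -8p + 5
  Player 2's expected payoff from Left: p·(-2) + (1−p)·1 = -3p + 1
  -8p + 5 = -3p + 1  ⇒  -5p = -4  ⇒  p = 4/5.

p = 4/5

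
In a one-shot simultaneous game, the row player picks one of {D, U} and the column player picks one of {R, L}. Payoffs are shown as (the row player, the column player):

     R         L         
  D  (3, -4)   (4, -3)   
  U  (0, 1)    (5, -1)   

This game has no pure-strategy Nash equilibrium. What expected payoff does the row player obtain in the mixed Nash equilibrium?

15/4

In a mixed equilibrium the row player is indifferent between D and U; this condition fixes q.
  the row player's payoff from D: q·3 + (1−q)·4 = -q + 4
  the row player's payoff from U: q·0 + (1−q)·5 = -5q + 5
  -q + 4 = -5q + 5  ⇒  4q = 1  ⇒  q = 1/4.
At equilibrium the row player is indifferent across rows, so the row player's payoff equals the payoff from D: (1/4)·3 + (3/4)·4 = 15/4.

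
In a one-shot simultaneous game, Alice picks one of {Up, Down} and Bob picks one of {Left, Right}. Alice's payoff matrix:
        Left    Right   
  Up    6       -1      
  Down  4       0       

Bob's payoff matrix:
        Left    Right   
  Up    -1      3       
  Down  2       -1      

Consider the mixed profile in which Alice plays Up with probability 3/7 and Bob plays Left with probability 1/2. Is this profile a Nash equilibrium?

No

Given Bob's mix q = 1/2, Alice's payoff from Up is 5/2 but from Down is 2. Alice strictly prefers Up, so Alice would not mix.
So the proposed profile is not a Nash equilibrium.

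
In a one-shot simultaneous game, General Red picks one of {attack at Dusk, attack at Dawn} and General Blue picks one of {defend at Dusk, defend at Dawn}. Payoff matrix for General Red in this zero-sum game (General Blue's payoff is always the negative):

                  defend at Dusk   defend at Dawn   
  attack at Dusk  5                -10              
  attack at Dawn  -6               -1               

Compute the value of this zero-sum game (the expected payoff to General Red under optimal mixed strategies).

v = -13/4

For General Red to be willing to mix, General Red must be indifferent between attack at Dusk and attack at Dawn, which pins down General Blue's mix.
  General Red's payoff to attack at Dusk: q·5 + (1−q)·(-10) = 15q - 10
  General Red's payoff to attack at Dawn: q·(-6) + (1−q)·(-1) = -5q - 1
  15q - 10 = -5q - 1  ⇒  20q = 9  ⇒  q = 9/20.
The value is General Red's expected payoff against this mix (using attack at Dusk): (9/20)·5 + (11/20)·(-10) = -13/4.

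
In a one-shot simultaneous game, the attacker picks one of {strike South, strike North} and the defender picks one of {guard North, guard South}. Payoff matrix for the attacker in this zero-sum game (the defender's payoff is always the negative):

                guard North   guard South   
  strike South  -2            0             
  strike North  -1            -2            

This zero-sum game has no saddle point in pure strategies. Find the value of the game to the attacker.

The attacker's indifference between strike South and strike North determines the defender's mixing probability q:
  the attacker's payoff to strike South: q·(-2) + (1−q)·0 = -2q
  the attacker's payoff to strike North: q·(-1) + (1−q)·(-2) = q - 2
  -2q = q - 2  ⇒  -3q = -2  ⇒  q = 2/3.
The value is the attacker's expected payoff against this mix (using strike South): (2/3)·(-2) + (1/3)·0 = -4/3.

v = -4/3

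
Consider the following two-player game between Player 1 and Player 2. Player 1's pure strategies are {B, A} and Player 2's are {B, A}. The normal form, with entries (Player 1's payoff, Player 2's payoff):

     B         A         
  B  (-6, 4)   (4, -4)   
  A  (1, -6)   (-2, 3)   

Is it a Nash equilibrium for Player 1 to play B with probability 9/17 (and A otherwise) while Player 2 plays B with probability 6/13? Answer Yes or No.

Yes

Check Player 2's indifference given Player 1's mix p = 9/17:
  payoff from B = -12/17; payoff from A = -12/17 — equal.
Check Player 1's indifference given Player 2's mix q = 6/13:
  payoff from B = -8/13; payoff from A = -8/13 — equal.
Both players are indifferent, so neither can profitably deviate.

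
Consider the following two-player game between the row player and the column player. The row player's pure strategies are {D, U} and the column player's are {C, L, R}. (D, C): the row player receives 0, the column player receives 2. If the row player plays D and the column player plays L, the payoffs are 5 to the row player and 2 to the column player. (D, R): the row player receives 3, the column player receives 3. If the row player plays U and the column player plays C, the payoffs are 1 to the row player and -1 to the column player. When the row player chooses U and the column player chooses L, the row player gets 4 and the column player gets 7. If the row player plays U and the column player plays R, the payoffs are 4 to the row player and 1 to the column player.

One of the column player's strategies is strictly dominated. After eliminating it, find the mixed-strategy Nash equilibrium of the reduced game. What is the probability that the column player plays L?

q = 1/2

The column player's strategy C is strictly dominated by R: 3 > 2 and 1 > -1. Eliminate C.
The column player's mix must leave the row player indifferent between D and U.
  the row player's expected payoff from D: q·5 + (1−q)·3 = 2q + 3
  the row player's expected payoff from U: q·4 + (1−q)·4 = 4
  2q + 3 = 4  ⇒  2q = 1  ⇒  q = 1/2.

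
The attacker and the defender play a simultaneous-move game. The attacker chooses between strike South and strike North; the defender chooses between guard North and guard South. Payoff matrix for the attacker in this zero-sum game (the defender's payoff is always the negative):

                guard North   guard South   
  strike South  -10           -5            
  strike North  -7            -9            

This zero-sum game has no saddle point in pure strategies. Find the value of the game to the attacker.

For the attacker to be willing to mix, the attacker must be indifferent between strike South and strike North, which pins down the defender's mix.
  the attacker's payoff from strike South: q·(-10) + (1−q)·(-5) = -5q - 5
  the attacker's payoff from strike North: q·(-7) + (1−q)·(-9) = 2q - 9
  -5q - 5 = 2q - 9  ⇒  -7q = -4  ⇒  q = 4/7.
The value is the attacker's expected payoff against this mix (using strike South): (4/7)·(-10) + (3/7)·(-5) = -55/7.

v = -55/7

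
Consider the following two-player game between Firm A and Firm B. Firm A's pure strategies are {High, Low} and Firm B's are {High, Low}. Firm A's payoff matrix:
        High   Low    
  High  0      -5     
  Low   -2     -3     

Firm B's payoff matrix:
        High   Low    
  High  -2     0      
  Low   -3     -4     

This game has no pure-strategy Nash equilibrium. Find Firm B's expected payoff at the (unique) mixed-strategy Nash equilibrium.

Set Firm B's expected payoff from High equal to that from Low:
  Firm B's expected payoff from High: p·(-2) + (1−p)·(-3) = p - 3
  Firm B's expected payoff from Low: p·0 + (1−p)·(-4) = 4p - 4
  p - 3 = 4p - 4  ⇒  -3p = -1  ⇒  p = 1/3.
At equilibrium Firm B is indifferent across columns, so Firm B's payoff equals the payoff from High: (1/3)·(-2) + (2/3)·(-3) = -8/3.

-8/3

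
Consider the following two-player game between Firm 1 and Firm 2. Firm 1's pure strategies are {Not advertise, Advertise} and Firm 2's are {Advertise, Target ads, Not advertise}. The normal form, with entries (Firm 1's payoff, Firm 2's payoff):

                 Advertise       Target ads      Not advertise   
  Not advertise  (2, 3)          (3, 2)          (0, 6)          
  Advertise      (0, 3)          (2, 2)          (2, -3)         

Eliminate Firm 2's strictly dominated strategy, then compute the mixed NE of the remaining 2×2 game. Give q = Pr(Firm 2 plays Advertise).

q = 1/2

Firm 2's strategy Target ads is strictly dominated by Advertise: 3 > 2 and 3 > 2. Eliminate Target ads.
Firm 2's mix must leave Firm 1 indifferent between Not advertise and Advertise.
  Firm 1's payoff to Not advertise: q·2 + (1−q)·0 = 2q
  Firm 1's payoff to Advertise: q·0 + (1−q)·2 = -2q + 2
  2q = -2q + 2  ⇒  4q = 2  ⇒  q = 1/2.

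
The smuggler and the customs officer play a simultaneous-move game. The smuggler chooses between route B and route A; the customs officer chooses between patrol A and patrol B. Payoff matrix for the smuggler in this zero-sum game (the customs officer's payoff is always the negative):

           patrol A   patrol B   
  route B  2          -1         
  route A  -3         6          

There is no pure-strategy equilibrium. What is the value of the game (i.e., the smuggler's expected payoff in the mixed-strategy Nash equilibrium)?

Set the smuggler's expected payoff from route B equal to that from route A:
  the smuggler's payoff to route B: q·2 + (1−q)·(-1) = 3q - 1
  the smuggler's payoff to route A: q·(-3) + (1−q)·6 = -9q + 6
  3q - 1 = -9q + 6  ⇒  12q = 7  ⇒  q = 7/12.
The value is the smuggler's expected payoff against this mix (using route B): (7/12)·2 + (5/12)·(-1) = 3/4.

v = 3/4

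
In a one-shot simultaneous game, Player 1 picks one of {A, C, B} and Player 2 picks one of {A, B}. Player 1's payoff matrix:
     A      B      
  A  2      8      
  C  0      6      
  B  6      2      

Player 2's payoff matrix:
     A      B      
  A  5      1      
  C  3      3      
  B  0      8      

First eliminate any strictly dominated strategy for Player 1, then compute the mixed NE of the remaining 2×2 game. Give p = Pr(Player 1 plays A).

p = 2/3

Player 1's strategy C is strictly dominated by A: 2 > 0 and 8 > 6. Eliminate C.
Player 1's mix must leave Player 2 indifferent between A and B.
  Player 2's payoff from A: p·5 + (1−p)·0 = 5p
  Player 2's payoff from B: p·1 + (1−p)·8 = -7p + 8
  5p = -7p + 8  ⇒  12p = 8  ⇒  p = 2/3.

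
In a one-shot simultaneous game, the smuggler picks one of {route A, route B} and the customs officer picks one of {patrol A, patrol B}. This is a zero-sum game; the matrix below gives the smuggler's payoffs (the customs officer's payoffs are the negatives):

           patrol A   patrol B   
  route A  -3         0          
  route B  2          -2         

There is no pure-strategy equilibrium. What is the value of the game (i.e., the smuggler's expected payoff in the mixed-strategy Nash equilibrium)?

For the smuggler to be willing to mix, the smuggler must be indifferent between route A and route B, which pins down the customs officer's mix.
  the smuggler's expected payoff from route A: q·(-3) + (1−q)·0 = -3q
  the smuggler's expected payoff from route B: q·2 + (1−q)·(-2) = 4q - 2
  -3q = 4q - 2  ⇒  -7q = -2  ⇒  q = 2/7.
The value is the smuggler's expected payoff against this mix (using route A): (2/7)·(-3) + (5/7)·0 = -6/7.

v = -6/7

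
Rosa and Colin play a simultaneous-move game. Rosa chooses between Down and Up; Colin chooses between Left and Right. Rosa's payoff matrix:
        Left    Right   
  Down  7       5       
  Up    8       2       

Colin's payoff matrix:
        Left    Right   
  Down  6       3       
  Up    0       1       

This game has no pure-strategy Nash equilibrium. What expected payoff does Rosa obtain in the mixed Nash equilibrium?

13/2

Colin's mix must leave Rosa indifferent between Down and Up.
  Rosa's payoff from Down: q·7 + (1−q)·5 = 2q + 5
  Rosa's payoff from Up: q·8 + (1−q)·2 = 6q + 2
  2q + 5 = 6q + 2  ⇒  -4q = -3  ⇒  q = 3/4.
At equilibrium Rosa is indifferent across rows, so Rosa's payoff equals the payoff from Down: (3/4)·7 + (1/4)·5 = 13/2.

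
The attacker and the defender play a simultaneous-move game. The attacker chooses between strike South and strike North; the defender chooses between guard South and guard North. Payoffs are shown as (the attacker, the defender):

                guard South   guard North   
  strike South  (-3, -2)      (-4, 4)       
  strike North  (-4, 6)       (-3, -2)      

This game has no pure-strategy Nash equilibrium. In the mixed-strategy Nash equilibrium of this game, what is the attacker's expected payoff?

-7/2

Set the attacker's expected payoff from strike South equal to that from strike North:
  the attacker's expected payoff from strike South: q·(-3) + (1−q)·(-4) = q - 4
  the attacker's expected payoff from strike North: q·(-4) + (1−q)·(-3) = -q - 3
  q - 4 = -q - 3  ⇒  2q = 1  ⇒  q = 1/2.
At equilibrium the attacker is indifferent across rows, so the attacker's payoff equals the payoff from strike South: (1/2)·(-3) + (1/2)·(-4) = -7/2.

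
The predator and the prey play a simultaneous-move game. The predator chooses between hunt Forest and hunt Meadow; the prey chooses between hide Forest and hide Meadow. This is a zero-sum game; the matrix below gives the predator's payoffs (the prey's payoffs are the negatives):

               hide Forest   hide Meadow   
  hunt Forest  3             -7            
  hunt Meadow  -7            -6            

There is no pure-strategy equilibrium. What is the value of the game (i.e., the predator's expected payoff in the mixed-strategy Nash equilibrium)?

v = -67/11

In a mixed equilibrium the predator is indifferent between hunt Forest and hunt Meadow; this condition fixes q.
  the predator's payoff from hunt Forest: q·3 + (1−q)·(-7) = 10q - 7
  the predator's payoff from hunt Meadow: q·(-7) + (1−q)·(-6) = -q - 6
  10q - 7 = -q - 6  ⇒  11q = 1  ⇒  q = 1/11.
The value is the predator's expected payoff against this mix (using hunt Forest): (1/11)·3 + (10/11)·(-7) = -67/11.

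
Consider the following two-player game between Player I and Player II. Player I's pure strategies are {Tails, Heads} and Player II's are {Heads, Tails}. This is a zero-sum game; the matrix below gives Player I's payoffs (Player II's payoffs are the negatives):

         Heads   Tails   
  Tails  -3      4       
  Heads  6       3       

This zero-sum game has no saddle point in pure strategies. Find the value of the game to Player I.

v = 33/10

Player I's indifference between Tails and Heads determines Player II's mixing probability q:
  Player I's payoff from Tails: q·(-3) + (1−q)·4 = -7q + 4
  Player I's payoff from Heads: q·6 + (1−q)·3 = 3q + 3
  -7q + 4 = 3q + 3  ⇒  -10q = -1  ⇒  q = 1/10.
The value is Player I's expected payoff against this mix (using Tails): (1/10)·(-3) + (9/10)·4 = 33/10.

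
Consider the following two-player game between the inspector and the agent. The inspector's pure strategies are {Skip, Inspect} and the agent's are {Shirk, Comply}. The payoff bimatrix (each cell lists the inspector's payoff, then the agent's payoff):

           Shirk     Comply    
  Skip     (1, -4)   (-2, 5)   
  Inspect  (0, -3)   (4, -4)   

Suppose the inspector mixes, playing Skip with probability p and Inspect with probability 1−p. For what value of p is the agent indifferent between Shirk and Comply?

The agent's indifference between Shirk and Comply determines the inspector's mixing probability p:
  the agent's expected payoff from Shirk: p·(-4) + (1−p)·(-3) = -p - 3
  the agent's expected payoff from Comply: p·5 + (1−p)·(-4) = 9p - 4
  -p - 3 = 9p - 4  ⇒  -10p = -1  ⇒  p = 1/10.

p = 1/10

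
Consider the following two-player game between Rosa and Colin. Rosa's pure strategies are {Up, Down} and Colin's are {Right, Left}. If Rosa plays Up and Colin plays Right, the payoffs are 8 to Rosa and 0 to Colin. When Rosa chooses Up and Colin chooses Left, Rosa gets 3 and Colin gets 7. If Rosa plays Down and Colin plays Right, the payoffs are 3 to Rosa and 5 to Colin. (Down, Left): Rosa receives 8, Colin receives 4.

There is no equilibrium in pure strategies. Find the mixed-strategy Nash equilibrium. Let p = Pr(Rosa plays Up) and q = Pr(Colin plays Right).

In a mixed equilibrium Colin is indifferent between Right and Left; this condition fixes p.
  Colin's expected payoff from Right: p·0 + (1−p)·5 = -5p + 5
  Colin's expected payoff from Left: p·7 + (1−p)·4 = 3p + 4
  -5p + 5 = 3p + 4  ⇒  -8p = -1  ⇒  p = 1/8.
Rosa's indifference between Up and Down determines Colin's mixing probability q:
  Rosa's payoff to Up: q·8 + (1−q)·3 = 5q + 3
  Rosa's payoff to Down: q·3 + (1−q)·8 = -5q + 8
  5q + 3 = -5q + 8  ⇒  10q = 5  ⇒  q = 1/2.

p = 1/8, q = 1/2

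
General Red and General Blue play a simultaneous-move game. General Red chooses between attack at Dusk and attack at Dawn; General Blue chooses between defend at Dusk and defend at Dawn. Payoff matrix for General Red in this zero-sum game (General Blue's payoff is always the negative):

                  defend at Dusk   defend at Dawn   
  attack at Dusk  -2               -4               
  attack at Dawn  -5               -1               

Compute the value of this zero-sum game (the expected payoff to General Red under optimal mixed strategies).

General Blue's mix must leave General Red indifferent between attack at Dusk and attack at Dawn.
  General Red's payoff from attack at Dusk: q·(-2) + (1−q)·(-4) = 2q - 4
  General Red's payoff from attack at Dawn: q·(-5) + (1−q)·(-1) = -4q - 1
  2q - 4 = -4q - 1  ⇒  6q = 3  ⇒  q = 1/2.
The value is General Red's expected payoff against this mix (using attack at Dusk): (1/2)·(-2) + (1/2)·(-4) = -3.

v = -3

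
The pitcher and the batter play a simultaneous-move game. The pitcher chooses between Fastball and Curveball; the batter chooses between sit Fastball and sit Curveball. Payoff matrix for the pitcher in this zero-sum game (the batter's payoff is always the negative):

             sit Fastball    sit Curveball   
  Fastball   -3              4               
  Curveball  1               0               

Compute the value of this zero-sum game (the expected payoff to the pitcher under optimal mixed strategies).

v = 1/2

The pitcher's indifference between Fastball and Curveball determines the batter's mixing probability q:
  the pitcher's payoff from Fastball: q·(-3) + (1−q)·4 = -7q + 4
  the pitcher's payoff from Curveball: q·1 + (1−q)·0 = q
  -7q + 4 = q  ⇒  -8q = -4  ⇒  q = 1/2.
The value is the pitcher's expected payoff against this mix (using Fastball): (1/2)·(-3) + (1/2)·4 = 1/2.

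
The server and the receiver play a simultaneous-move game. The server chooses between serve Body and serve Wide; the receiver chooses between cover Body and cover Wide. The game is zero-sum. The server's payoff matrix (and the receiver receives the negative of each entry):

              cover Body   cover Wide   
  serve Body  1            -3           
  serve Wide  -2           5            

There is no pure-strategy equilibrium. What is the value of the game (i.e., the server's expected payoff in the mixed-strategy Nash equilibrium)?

Set the server's expected payoff from serve Body equal to that from serve Wide:
  the server's payoff to serve Body: q·1 + (1−q)·(-3) = 4q - 3
  the server's payoff to serve Wide: q·(-2) + (1−q)·5 = -7q + 5
  4q - 3 = -7q + 5  ⇒  11q = 8  ⇒  q = 8/11.
The value is the server's expected payoff against this mix (using serve Body): (8/11)·1 + (3/11)·(-3) = -1/11.

v = -1/11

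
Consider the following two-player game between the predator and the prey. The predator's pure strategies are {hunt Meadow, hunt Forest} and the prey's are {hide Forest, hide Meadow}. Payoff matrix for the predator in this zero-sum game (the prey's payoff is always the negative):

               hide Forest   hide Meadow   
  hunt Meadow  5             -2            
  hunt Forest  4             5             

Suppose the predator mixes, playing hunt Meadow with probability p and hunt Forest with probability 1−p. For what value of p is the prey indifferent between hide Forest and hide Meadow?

p = 1/8

For the prey to be willing to mix, the prey must be indifferent between hide Forest and hide Meadow, which pins down the predator's mix.
  the prey's expected payoff from hide Forest: p·(-5) + (1−p)·(-4) = -p - 4
  the prey's expected payoff from hide Meadow: p·2 + (1−p)·(-5) = 7p - 5
  -p - 4 = 7p - 5  ⇒  -8p = -1  ⇒  p = 1/8.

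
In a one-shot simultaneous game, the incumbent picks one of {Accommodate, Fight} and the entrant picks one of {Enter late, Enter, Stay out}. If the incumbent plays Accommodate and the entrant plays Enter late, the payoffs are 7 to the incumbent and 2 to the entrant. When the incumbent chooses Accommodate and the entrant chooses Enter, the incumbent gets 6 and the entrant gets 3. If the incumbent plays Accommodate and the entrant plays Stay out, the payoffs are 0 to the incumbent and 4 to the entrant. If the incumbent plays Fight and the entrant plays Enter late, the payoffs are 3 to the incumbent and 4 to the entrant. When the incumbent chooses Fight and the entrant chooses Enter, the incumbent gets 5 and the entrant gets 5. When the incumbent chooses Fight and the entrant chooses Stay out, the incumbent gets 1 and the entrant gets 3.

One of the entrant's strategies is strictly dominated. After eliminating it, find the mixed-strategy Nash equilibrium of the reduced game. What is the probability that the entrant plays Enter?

q = 1/2

The entrant's strategy Enter late is strictly dominated by Enter: 3 > 2 and 5 > 4. Eliminate Enter late.
The incumbent's indifference between Accommodate and Fight determines the entrant's mixing probability q:
  the incumbent's payoff to Accommodate: q·6 + (1−q)·0 = 6q
  the incumbent's payoff to Fight: q·5 + (1−q)·1 = 4q + 1
  6q = 4q + 1  ⇒  2q = 1  ⇒  q = 1/2.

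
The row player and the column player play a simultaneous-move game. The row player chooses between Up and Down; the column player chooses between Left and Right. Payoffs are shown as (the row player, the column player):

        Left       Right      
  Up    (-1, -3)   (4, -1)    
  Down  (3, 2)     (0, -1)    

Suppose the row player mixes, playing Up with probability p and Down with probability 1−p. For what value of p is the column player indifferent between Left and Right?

For the column player to be willing to mix, the column player must be indifferent between Left and Right, which pins down the row player's mix.
  the column player's payoff from Left: p·(-3) + (1−p)·2 = -5p + 2
  the column player's payoff from Right: p·(-1) + (1−p)·(-1) = -1
  -5p + 2 = -1  ⇒  -5p = -3  ⇒  p = 3/5.

p = 3/5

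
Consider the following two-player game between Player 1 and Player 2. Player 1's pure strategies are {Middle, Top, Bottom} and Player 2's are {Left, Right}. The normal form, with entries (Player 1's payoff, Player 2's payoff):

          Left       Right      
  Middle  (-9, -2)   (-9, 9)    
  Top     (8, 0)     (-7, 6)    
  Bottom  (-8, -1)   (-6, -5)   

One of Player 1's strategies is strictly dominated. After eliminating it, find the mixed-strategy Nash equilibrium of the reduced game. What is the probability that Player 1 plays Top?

Player 1's strategy Middle is strictly dominated by Bottom: -8 > -9 and -6 > -9. Eliminate Middle.
In a mixed equilibrium Player 2 is indifferent between Left and Right; this condition fixes p.
  Player 2's payoff from Left: p·0 + (1−p)·(-1) = p - 1
  Player 2's payoff from Right: p·6 + (1−p)·(-5) = 11p - 5
  p - 1 = 11p - 5  ⇒  -10p = -4  ⇒  p = 2/5.

p = 2/5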